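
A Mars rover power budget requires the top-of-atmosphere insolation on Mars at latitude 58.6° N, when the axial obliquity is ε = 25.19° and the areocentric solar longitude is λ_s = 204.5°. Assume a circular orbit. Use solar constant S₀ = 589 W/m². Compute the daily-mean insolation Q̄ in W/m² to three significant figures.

Q̄ ≈ 56.0 W/m²

sin δ = sin 25.19° × sin 204.5° = -0.17650, so δ = -10.166°.
cos H₀ = −tan(+58.6°) tan(-10.166°) = 0.2938, H₀ = 1.2726 rad.
Bracket: H₀ sin φ sin δ + cos φ cos δ sin H₀ = 1.2726×0.85355×-0.17650 + 0.52101×0.98430×0.95588 = -0.191719 + 0.490204 = 0.298485.
Q̄ = (S₀/π) × [bracket] = (589/π) × 0.298485 = 55.96 W/m².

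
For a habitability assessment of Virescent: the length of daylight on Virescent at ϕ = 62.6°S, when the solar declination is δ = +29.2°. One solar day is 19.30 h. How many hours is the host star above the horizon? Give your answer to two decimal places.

0.00 h

cos h₀ = −tan ϕ · tan δ = 1.0782 ≥ 1, so the host star never rises (polar night) and h₀ = 0.
Daylight = 2h₀/(2π) × 19.30 h = (0.0000/π) × 19.30 = 0.00 h.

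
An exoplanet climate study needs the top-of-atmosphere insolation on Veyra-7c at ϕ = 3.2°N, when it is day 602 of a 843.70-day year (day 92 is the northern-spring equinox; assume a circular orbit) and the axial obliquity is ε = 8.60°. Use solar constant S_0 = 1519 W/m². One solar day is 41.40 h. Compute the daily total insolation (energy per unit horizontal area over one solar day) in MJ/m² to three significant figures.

Solar longitude: L_s = 360° × (602 − 92)/843.70 = 217.613°.
sin δ = sin 8.60° × sin 217.613° = -0.09126, so δ = -5.236°.
cos h₀ = −tan(+3.2°) tan(-5.236°) = 0.0051, h₀ = 1.5657 rad.
Bracket: h₀ sin ϕ sin δ + cos ϕ cos δ sin h₀ = 1.5657×0.05582×-0.09126 + 0.99844×0.99583×0.99999 = -0.007976 + 0.994267 = 0.986291.
Q̄ = (S_0/π) × [bracket] = (1519/π) × 0.986291 = 476.88 W/m².
Daily total = Q̄ × 41.40 h × 3600 s/h = 476.88 × 41.40 × 3600 / 10⁶ = 71.07 MJ/m².

71.1 MJ/m²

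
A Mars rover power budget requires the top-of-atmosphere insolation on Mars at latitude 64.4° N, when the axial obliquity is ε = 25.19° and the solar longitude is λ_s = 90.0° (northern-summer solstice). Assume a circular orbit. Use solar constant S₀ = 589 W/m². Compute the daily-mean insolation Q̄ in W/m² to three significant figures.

Solar declination: sin δ = sin ε · sin λ_s = sin 25.19° × sin 90.0° = 0.42562, so δ = +25.190°.
cos H₀ = −tan(+64.4°) tan(+25.190°) = -0.9817, H₀ = 2.9500 rad.
Bracket: H₀ sin φ sin δ + cos φ cos δ sin H₀ = 2.9500×0.90183×0.42562 + 0.43209×0.90490×0.19044 = 1.132319 + 0.074462 = 1.206781.
Q̄ = (S₀/π) × [bracket] = (589/π) × 1.206781 = 226.3 W/m².

Q̄ ≈ 226 W/m²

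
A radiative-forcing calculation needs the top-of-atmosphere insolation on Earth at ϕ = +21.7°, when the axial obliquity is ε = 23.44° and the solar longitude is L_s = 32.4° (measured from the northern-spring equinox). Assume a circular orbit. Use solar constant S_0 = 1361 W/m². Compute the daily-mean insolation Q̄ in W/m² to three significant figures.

Solar declination: sin δ = sin ε · sin L_s = sin 23.44° × sin 32.4° = 0.21315, so δ = +12.307°.
cos h₀ = −tan(+21.7°) tan(+12.307°) = -0.0868, h₀ = 1.6577 rad.
Bracket: h₀ sin ϕ sin δ + cos ϕ cos δ sin h₀ = 1.6577×0.36975×0.21315 + 0.92913×0.97702×0.99622 = 0.130647 + 0.904347 = 1.034994.
Q̄ = (S_0/π) × [bracket] = (1361/π) × 1.034994 = 448.4 W/m².

Q̄ ≈ 448 W/m²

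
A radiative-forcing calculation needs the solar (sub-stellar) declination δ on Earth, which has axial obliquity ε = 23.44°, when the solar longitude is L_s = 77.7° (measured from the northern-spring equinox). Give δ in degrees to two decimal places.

sin δ = sin ε · sin L_s = sin 23.44° × sin 77.7° = 0.388658.
δ = arcsin(0.388658) = +22.87°.

δ = +22.87°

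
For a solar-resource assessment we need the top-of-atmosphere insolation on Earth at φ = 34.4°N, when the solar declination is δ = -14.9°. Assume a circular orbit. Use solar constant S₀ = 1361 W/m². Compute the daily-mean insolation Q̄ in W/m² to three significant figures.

cos H₀ = −tan(+34.4°) tan(-14.900°) = 0.1822, H₀ = 1.3876 rad.
Bracket: H₀ sin φ sin δ + cos φ cos δ sin H₀ = 1.3876×0.56497×-0.25713 + 0.82511×0.96638×0.98326 = -0.201578 + 0.784022 = 0.582444.
Q̄ = (S₀/π) × [bracket] = (1361/π) × 0.582444 = 252.3 W/m².

Q̄ ≈ 252 W/m²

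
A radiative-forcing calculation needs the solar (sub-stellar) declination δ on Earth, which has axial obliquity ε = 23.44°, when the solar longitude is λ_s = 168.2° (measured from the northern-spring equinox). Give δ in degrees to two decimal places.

δ = +4.67°

sin δ = sin ε · sin λ_s = sin 23.44° × sin 168.2° = 0.081346.
δ = arcsin(0.081346) = +4.67°.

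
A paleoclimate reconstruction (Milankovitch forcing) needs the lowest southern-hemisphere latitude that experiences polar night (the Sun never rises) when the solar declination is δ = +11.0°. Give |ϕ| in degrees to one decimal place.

|ϕ| = 79.0°

Polar night requires cos h₀ = −tan ϕ tan δ ≥ 1, i.e. tan ϕ tan δ ≤ −1.
The boundary is |tan ϕ| · |tan δ| = 1, so |ϕ| = 90° − |δ| = 90° − 11.0° = 79.0° in the southern hemisphere.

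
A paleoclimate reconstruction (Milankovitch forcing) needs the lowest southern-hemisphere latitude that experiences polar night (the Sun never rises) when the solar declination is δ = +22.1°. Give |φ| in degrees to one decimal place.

Polar night requires cos H₀ = −tan φ tan δ ≥ 1, i.e. tan φ tan δ ≤ −1.
The boundary is |tan φ| · |tan δ| = 1, so |φ| = 90° − |δ| = 90° − 22.1° = 67.9° in the southern hemisphere.

|φ| = 67.9°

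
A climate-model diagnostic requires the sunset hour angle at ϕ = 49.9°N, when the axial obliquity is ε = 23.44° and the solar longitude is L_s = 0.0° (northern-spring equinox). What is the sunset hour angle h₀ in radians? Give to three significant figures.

h₀ = 1.57 rad

Solar declination: sin δ = sin ε · sin L_s = sin 23.44° × sin 0.0° = 0.00000, so δ = +0.000°.
cos h₀ = −tan ϕ · tan δ = −tan(+49.9°) × tan(+0.000°) = -0.0000, so h₀ = 1.5708 rad = 90.00°.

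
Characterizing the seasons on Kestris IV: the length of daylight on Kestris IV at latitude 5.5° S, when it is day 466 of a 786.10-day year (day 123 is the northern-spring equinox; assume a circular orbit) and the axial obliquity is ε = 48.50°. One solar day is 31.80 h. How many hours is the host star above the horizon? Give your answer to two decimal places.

15.60 h

Solar longitude: L_s = 360° × (466 − 123)/786.10 = 157.079°.
sin δ = sin 48.50° × sin 157.079° = 0.29169, so δ = +16.959°.
cos h₀ = −tan ϕ · tan δ = −tan(-5.5°) × tan(+16.959°) = 0.0294, so h₀ = 1.5414 rad = 88.32°.
Daylight = 2h₀/(2π) × 31.80 h = (1.5414/π) × 31.80 = 15.60 h.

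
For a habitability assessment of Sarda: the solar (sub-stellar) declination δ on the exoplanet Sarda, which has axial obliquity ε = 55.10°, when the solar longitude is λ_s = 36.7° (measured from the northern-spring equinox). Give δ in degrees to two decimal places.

δ = +29.35°

sin δ = sin ε · sin λ_s = sin 55.10° × sin 36.7° = 0.490143.
δ = arcsin(0.490143) = +29.35°.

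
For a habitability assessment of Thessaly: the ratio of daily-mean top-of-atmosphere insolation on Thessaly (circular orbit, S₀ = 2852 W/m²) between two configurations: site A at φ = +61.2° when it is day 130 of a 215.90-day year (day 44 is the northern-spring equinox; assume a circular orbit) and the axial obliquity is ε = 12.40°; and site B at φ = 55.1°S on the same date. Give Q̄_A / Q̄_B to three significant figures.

Q̄_A / Q̄_B ≈ 1.62

— Configuration A (φ=+61.2°):
Solar longitude: λ_s = 360° × (130 − 44)/215.90 = 143.400°.
sin δ = sin 12.40° × sin 143.400° = 0.12803, so δ = +7.356°.
cos H₀ = −tan(+61.2°) tan(+7.356°) = -0.2348, H₀ = 1.8078 rad.
Bracket: H₀ sin φ sin δ + cos φ cos δ sin H₀ = 1.8078×0.87631×0.12803 + 0.48175×0.99177×0.97204 = 0.202824 + 0.464426 = 0.667250.
Q̄ = (S₀/π) × [bracket] = (2852/π) × 0.667250 = 605.74 W/m².
— Configuration B (φ=-55.1°):
cos H₀ = −tan(-55.1°) tan(+7.356°) = 0.1851, H₀ = 1.3847 rad.
Bracket: H₀ sin φ sin δ + cos φ cos δ sin H₀ = 1.3847×-0.82015×0.12803 + 0.57215×0.99177×0.98273 = -0.145399 + 0.557641 = 0.412242.
Q̄ = (S₀/π) × [bracket] = (2852/π) × 0.412242 = 374.24 W/m².
Ratio Q̄_A / Q̄_B = 605.74 / 374.24 = 1.619.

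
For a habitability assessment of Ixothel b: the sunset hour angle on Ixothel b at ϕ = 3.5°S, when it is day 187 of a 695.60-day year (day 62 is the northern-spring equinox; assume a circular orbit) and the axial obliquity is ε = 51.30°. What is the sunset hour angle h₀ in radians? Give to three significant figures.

Solar longitude: L_s = 360° × (187 − 62)/695.60 = 64.692°.
sin δ = sin 51.30° × sin 64.692° = 0.70553, so δ = +44.872°.
cos h₀ = −tan ϕ · tan δ = −tan(-3.5°) × tan(+44.872°) = 0.0609, so h₀ = 1.5099 rad = 86.51°.

h₀ = 1.51 rad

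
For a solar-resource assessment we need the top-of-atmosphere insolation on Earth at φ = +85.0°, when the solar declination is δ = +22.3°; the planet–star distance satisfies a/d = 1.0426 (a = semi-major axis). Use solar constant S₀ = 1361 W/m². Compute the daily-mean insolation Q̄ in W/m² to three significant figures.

Q̄ ≈ 559 W/m²

cos H₀ = −tan(+85.0°) tan(+22.300°) = -4.6878 ≤ −1 ⇒ polar day, H₀ = π.
Bracket: H₀ sin φ sin δ + cos φ cos δ sin H₀ = 3.1416×0.99619×0.37946 + 0.08716×0.92521×0.00000 = 1.187570 + 0.000000 = 1.187570.
Inverse-square distance factor (a/d)² = 1.0426² = 1.087015.
Q̄ = (S₀/π) × 1.087015 × [bracket] = (1361/π) × 1.087015 × 1.187570 = 559.2 W/m².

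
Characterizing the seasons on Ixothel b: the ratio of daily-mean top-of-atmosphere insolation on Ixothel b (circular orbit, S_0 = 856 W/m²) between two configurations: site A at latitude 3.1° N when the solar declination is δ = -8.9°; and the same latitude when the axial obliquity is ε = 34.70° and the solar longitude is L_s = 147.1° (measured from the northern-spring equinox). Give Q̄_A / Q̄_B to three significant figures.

Q̄_A / Q̄_B ≈ 0.997

— Configuration A (ϕ=+3.1°):
cos h₀ = −tan(+3.1°) tan(-8.900°) = 0.0085, h₀ = 1.5623 rad.
Bracket: h₀ sin ϕ sin δ + cos ϕ cos δ sin h₀ = 1.5623×0.05408×-0.15471 + 0.99854×0.98796×0.99996 = -0.013071 + 0.986478 = 0.973407.
Q̄ = (S_0/π) × [bracket] = (856/π) × 0.973407 = 265.23 W/m².
— Configuration B (ϕ=+3.1°):
Solar declination: sin δ = sin ε · sin L_s = sin 34.70° × sin 147.1° = 0.30922, so δ = +18.012°.
cos h₀ = −tan(+3.1°) tan(+18.012°) = -0.0176, h₀ = 1.5884 rad.
Bracket: h₀ sin ϕ sin δ + cos ϕ cos δ sin h₀ = 1.5884×0.05408×0.30922 + 0.99854×0.95099×0.99984 = 0.026562 + 0.949450 = 0.976012.
Q̄ = (S_0/π) × [bracket] = (856/π) × 0.976012 = 265.94 W/m².
Ratio Q̄_A / Q̄_B = 265.23 / 265.94 = 0.9973.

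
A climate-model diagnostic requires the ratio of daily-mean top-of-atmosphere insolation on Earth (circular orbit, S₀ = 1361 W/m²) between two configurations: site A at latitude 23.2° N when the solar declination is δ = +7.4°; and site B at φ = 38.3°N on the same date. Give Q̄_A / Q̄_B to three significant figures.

— Configuration A (φ=+23.2°):
cos H₀ = −tan(+23.2°) tan(+7.400°) = -0.0557, H₀ = 1.6265 rad.
Bracket: H₀ sin φ sin δ + cos φ cos δ sin H₀ = 1.6265×0.39394×0.12880 + 0.91914×0.99167×0.99845 = 0.082528 + 0.910071 = 0.992599.
Q̄ = (S₀/π) × [bracket] = (1361/π) × 0.992599 = 430.01 W/m².
— Configuration B (φ=+38.3°):
cos H₀ = −tan(+38.3°) tan(+7.400°) = -0.1026, H₀ = 1.6735 rad.
Bracket: H₀ sin φ sin δ + cos φ cos δ sin H₀ = 1.6735×0.61978×0.12880 + 0.78478×0.99167×0.99473 = 0.133592 + 0.774141 = 0.907733.
Q̄ = (S₀/π) × [bracket] = (1361/π) × 0.907733 = 393.25 W/m².
Ratio Q̄_A / Q̄_B = 430.01 / 393.25 = 1.093.

Q̄_A / Q̄_B ≈ 1.09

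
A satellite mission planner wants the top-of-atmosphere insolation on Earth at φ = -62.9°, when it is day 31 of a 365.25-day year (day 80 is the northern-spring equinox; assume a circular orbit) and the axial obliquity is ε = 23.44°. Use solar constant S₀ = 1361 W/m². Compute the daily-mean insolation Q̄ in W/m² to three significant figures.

Q̄ ≈ 404 W/m²

Solar longitude: λ_s = 360° × (31 − 80)/365.25 = -48.296°, i.e. -48.296° + 360° = 311.704°.
sin δ = sin 23.44° × sin 311.704° = -0.29698, so δ = -17.277°.
cos H₀ = −tan(-62.9°) tan(-17.277°) = -0.6078, H₀ = 2.2241 rad.
Bracket: H₀ sin φ sin δ + cos φ cos δ sin H₀ = 2.2241×-0.89021×-0.29698 + 0.45554×0.95488×0.79411 = 0.587995 + 0.345427 = 0.933422.
Q̄ = (S₀/π) × [bracket] = (1361/π) × 0.933422 = 404.4 W/m².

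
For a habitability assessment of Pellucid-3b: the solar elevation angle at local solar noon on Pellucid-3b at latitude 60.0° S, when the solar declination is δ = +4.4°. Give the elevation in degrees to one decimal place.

At local noon the hour angle is zero, so the zenith angle equals |φ − δ| = |-60.0° − (+4.400°)| = 64.400°.
Elevation = 90° − 64.400° = 25.6°.

25.6°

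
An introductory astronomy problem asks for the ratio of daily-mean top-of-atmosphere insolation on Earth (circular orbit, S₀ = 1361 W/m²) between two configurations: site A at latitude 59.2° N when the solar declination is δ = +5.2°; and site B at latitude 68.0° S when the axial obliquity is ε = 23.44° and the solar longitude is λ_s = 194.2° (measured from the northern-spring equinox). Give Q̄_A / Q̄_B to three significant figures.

Q̄_A / Q̄_B ≈ 1.21

— Configuration A (φ=+59.2°):
cos H₀ = −tan(+59.2°) tan(+5.200°) = -0.1527, H₀ = 1.7241 rad.
Bracket: H₀ sin φ sin δ + cos φ cos δ sin H₀ = 1.7241×0.85896×0.09063 + 0.51204×0.99588×0.98828 = 0.134217 + 0.503954 = 0.638171.
Q̄ = (S₀/π) × [bracket] = (1361/π) × 0.638171 = 276.47 W/m².
— Configuration B (φ=-68.0°):
Solar declination: sin δ = sin ε · sin λ_s = sin 23.44° × sin 194.2° = -0.09758, so δ = -5.600°.
cos H₀ = −tan(-68.0°) tan(-5.600°) = -0.2427, H₀ = 1.8159 rad.
Bracket: H₀ sin φ sin δ + cos φ cos δ sin H₀ = 1.8159×-0.92718×-0.09758 + 0.37461×0.99523×0.97011 = 0.164292 + 0.361679 = 0.525971.
Q̄ = (S₀/π) × [bracket] = (1361/π) × 0.525971 = 227.86 W/m².
Ratio Q̄_A / Q̄_B = 276.47 / 227.86 = 1.213.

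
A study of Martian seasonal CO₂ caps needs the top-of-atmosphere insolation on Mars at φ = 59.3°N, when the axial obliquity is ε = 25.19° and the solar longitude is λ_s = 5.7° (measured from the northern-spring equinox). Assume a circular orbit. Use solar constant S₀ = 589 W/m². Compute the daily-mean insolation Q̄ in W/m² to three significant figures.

Solar declination: sin δ = sin ε · sin λ_s = sin 25.19° × sin 5.7° = 0.04227, so δ = +2.423°.
cos H₀ = −tan(+59.3°) tan(+2.423°) = -0.0713, H₀ = 1.6421 rad.
Bracket: H₀ sin φ sin δ + cos φ cos δ sin H₀ = 1.6421×0.85985×0.04227 + 0.51054×0.99911×0.99746 = 0.059684 + 0.508790 = 0.568474.
Q̄ = (S₀/π) × [bracket] = (589/π) × 0.568474 = 106.6 W/m².

Q̄ ≈ 107 W/m²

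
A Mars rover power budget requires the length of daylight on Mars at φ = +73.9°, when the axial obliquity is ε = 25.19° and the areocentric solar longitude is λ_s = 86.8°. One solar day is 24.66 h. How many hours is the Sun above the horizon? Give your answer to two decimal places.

24.66 h

sin δ = sin 25.19° × sin 86.8° = 0.42496, so δ = +25.148°.
Sunrise equation: cos H₀ = −tan φ · tan δ = -1.6265 ≤ −1, so the Sun never sets (polar day) and H₀ = π.
Daylight = 2H₀/(2π) × 24.66 h = (3.1416/π) × 24.66 = 24.66 h.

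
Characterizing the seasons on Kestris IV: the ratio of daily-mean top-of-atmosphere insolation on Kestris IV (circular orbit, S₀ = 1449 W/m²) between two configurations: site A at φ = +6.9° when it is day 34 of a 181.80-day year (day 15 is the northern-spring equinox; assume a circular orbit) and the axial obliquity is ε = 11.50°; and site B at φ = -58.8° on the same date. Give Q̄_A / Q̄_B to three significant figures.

— Configuration A (φ=+6.9°):
Solar longitude: λ_s = 360° × (34 − 15)/181.80 = 37.624°.
sin δ = sin 11.50° × sin 37.624° = 0.12171, so δ = +6.991°.
cos H₀ = −tan(+6.9°) tan(+6.991°) = -0.0148, H₀ = 1.5856 rad.
Bracket: H₀ sin φ sin δ + cos φ cos δ sin H₀ = 1.5856×0.12014×0.12171 + 0.99276×0.99257×0.99989 = 0.023185 + 0.985275 = 1.008460.
Q̄ = (S₀/π) × [bracket] = (1449/π) × 1.008460 = 465.13 W/m².
— Configuration B (φ=-58.8°):
cos H₀ = −tan(-58.8°) tan(+6.991°) = 0.2025, H₀ = 1.3669 rad.
Bracket: H₀ sin φ sin δ + cos φ cos δ sin H₀ = 1.3669×-0.85536×0.12171 + 0.51803×0.99257×0.97929 = -0.142302 + 0.503532 = 0.361230.
Q̄ = (S₀/π) × [bracket] = (1449/π) × 0.361230 = 166.61 W/m².
Ratio Q̄_A / Q̄_B = 465.13 / 166.61 = 2.792.

Q̄_A / Q̄_B ≈ 2.79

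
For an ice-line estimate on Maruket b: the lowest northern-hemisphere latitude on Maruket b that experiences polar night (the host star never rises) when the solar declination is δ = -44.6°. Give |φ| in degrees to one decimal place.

|φ| = 45.4°

Polar night requires cos H₀ = −tan φ tan δ ≥ 1, i.e. tan φ tan δ ≤ −1.
The boundary is |tan φ| · |tan δ| = 1, so |φ| = 90° − |δ| = 90° − 44.6° = 45.4° in the northern hemisphere.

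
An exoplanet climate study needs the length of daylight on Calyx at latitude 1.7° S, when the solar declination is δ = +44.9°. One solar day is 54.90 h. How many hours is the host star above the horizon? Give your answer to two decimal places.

26.93 h

cos H₀ = −tan φ · tan δ = −tan(-1.7°) × tan(+44.900°) = 0.0296, so H₀ = 1.5412 rad = 88.31°.
Daylight = 2H₀/(2π) × 54.90 h = (1.5412/π) × 54.90 = 26.93 h.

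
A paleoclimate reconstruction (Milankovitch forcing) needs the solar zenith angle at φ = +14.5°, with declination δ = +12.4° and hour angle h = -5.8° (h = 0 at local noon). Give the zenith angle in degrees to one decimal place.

cos θ_z = sin φ sin δ + cos φ cos δ cos h = 0.053765 + 0.940722 = 0.994487.
θ_z = arccos(0.994487) = 6.0°.

θ_z = 6.0°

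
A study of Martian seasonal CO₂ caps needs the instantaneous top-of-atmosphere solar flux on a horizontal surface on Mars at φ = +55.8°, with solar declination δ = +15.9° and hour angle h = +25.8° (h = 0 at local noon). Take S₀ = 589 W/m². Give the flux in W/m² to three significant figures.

cos θ_z = sin φ sin δ + cos φ cos δ cos h = 0.226586 + 0.486693 = 0.713279.
Flux = S₀ · cos θ_z = 589 × 0.713279 = 420.1 W/m².

420 W/m²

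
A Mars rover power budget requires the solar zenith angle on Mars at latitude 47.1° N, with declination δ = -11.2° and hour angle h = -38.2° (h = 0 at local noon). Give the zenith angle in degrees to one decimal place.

θ_z = 67.5°

cos θ_z = sin φ sin δ + cos φ cos δ cos h = -0.142285 + 0.524761 = 0.382476.
θ_z = arccos(0.382476) = 67.5°.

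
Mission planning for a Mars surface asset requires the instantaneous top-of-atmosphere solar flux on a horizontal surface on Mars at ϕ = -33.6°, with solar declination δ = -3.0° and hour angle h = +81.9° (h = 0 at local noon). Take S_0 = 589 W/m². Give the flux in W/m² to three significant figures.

86.1 W/m²

cos θ_z = sin ϕ sin δ + cos ϕ cos δ cos h = 0.028962 + 0.117199 = 0.146161.
Flux = S_0 · cos θ_z = 589 × 0.146161 = 86.09 W/m².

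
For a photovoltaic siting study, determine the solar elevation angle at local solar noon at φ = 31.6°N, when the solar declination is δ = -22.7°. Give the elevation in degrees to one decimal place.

35.7°

At local noon the hour angle is zero, so the zenith angle equals |φ − δ| = |+31.6° − (-22.700°)| = 54.300°.
Elevation = 90° − 54.300° = 35.7°.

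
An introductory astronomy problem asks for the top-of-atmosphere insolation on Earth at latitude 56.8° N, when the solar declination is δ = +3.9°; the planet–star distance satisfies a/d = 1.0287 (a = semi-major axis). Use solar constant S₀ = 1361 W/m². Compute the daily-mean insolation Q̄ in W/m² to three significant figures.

Q̄ ≈ 293 W/m²

cos H₀ = −tan(+56.8°) tan(+3.900°) = -0.1042, H₀ = 1.6752 rad.
Bracket: H₀ sin φ sin δ + cos φ cos δ sin H₀ = 1.6752×0.83676×0.06802 + 0.54756×0.99768×0.99456 = 0.095346 + 0.543318 = 0.638664.
Inverse-square distance factor (a/d)² = 1.0287² = 1.058224.
Q̄ = (S₀/π) × 1.058224 × [bracket] = (1361/π) × 1.058224 × 0.638664 = 292.8 W/m².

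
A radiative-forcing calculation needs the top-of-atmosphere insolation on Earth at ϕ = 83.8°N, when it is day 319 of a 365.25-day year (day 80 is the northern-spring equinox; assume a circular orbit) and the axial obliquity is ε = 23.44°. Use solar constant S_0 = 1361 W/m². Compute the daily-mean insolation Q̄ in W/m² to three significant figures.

Q̄ ≈ 0.00 W/m²

Solar longitude: L_s = 360° × (319 − 80)/365.25 = 235.565°.
sin δ = sin 23.44° × sin 235.565° = -0.32808, so δ = -19.152°.
cos h₀ = −tan(+83.8°) tan(-19.152°) = 3.1970 ≥ 1 ⇒ polar night, h₀ = 0 and Q̄ = 0.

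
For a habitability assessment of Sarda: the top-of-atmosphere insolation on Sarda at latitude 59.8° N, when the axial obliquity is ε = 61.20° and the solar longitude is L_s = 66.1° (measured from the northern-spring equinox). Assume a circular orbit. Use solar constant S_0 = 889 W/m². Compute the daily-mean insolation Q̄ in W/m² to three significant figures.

Q̄ ≈ 616 W/m²

Solar declination: sin δ = sin ε · sin L_s = sin 61.20° × sin 66.1° = 0.80117, so δ = +53.242°.
cos h₀ = −tan(+59.8°) tan(+53.242°) = -2.3002 ≤ −1 ⇒ polar day, h₀ = π.
Bracket: h₀ sin ϕ sin δ + cos ϕ cos δ sin h₀ = 3.1416×0.86427×0.80117 + 0.50302×0.59844×0.00000 = 2.175329 + 0.000000 = 2.175329.
Q̄ = (S_0/π) × [bracket] = (889/π) × 2.175329 = 615.6 W/m².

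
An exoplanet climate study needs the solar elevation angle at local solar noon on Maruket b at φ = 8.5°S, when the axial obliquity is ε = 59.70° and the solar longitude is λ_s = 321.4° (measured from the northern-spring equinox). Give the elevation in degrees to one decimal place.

65.9°

Solar declination: sin δ = sin ε · sin λ_s = sin 59.70° × sin 321.4° = -0.53865, so δ = -32.592°.
At local noon the hour angle is zero, so the zenith angle equals |φ − δ| = |-8.5° − (-32.592°)| = 24.092°.
Elevation = 90° − 24.092° = 65.9°.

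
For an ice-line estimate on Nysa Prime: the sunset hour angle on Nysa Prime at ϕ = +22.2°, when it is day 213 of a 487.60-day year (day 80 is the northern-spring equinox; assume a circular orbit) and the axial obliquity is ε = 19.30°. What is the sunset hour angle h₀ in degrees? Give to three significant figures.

Solar longitude: L_s = 360° × (213 − 80)/487.60 = 98.195°.
sin δ = sin 19.30° × sin 98.195° = 0.32714, so δ = +19.095°.
cos h₀ = −tan ϕ · tan δ = −tan(+22.2°) × tan(+19.095°) = -0.1413, so h₀ = 1.7125 rad = 98.12°.

h₀ = 98.1°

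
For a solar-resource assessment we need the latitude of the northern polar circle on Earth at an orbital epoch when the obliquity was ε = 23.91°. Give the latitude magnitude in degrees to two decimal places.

The polar circle is the lowest latitude that experiences at least one full rotation of continuous daylight at the northern-summer solstice; it lies at |ϕ| = 90° − ε = 90° − 23.91° = 66.09°.

66.09°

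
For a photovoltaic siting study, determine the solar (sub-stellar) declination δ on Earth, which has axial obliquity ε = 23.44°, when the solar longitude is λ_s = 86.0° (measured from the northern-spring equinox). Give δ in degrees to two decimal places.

δ = +23.38°

sin δ = sin ε · sin λ_s = sin 23.44° × sin 86.0° = 0.396820.
δ = arcsin(0.396820) = +23.38°.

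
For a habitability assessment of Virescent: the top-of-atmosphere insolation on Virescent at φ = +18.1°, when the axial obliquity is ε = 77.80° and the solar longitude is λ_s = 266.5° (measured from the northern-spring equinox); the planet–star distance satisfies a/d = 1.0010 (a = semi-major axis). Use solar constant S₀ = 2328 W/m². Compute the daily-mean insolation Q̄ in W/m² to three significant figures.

Q̄ ≈ 0.00 W/m²

Solar declination: sin δ = sin ε · sin λ_s = sin 77.80° × sin 266.5° = -0.97559, so δ = -77.315°.
cos H₀ = −tan(+18.1°) tan(-77.315°) = 1.4521 ≥ 1 ⇒ polar night, H₀ = 0 and Q̄ = 0.
Inverse-square distance factor (a/d)² = 1.0010² = 1.002001.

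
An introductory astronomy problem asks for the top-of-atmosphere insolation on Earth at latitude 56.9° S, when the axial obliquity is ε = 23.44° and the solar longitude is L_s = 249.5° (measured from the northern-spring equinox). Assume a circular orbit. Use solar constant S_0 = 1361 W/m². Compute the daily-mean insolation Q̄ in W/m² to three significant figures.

Q̄ ≈ 475 W/m²

Solar declination: sin δ = sin ε · sin L_s = sin 23.44° × sin 249.5° = -0.37260, so δ = -21.876°.
cos h₀ = −tan(-56.9°) tan(-21.876°) = -0.6159, h₀ = 2.2343 rad.
Bracket: h₀ sin ϕ sin δ + cos ϕ cos δ sin h₀ = 2.2343×-0.83772×-0.37260 + 0.54610×0.92799×0.78781 = 0.697402 + 0.399243 = 1.096645.
Q̄ = (S_0/π) × [bracket] = (1361/π) × 1.096645 = 475.1 W/m².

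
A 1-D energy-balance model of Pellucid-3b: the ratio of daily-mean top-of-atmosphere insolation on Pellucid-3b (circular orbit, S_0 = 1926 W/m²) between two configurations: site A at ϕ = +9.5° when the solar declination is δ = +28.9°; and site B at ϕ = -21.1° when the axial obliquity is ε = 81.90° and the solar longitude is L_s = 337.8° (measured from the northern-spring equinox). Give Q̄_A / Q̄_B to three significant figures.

— Configuration A (ϕ=+9.5°):
cos h₀ = −tan(+9.5°) tan(+28.900°) = -0.0924, h₀ = 1.6633 rad.
Bracket: h₀ sin ϕ sin δ + cos ϕ cos δ sin h₀ = 1.6633×0.16505×0.48328 + 0.98629×0.87546×0.99572 = 0.132674 + 0.859762 = 0.992436.
Q̄ = (S_0/π) × [bracket] = (1926/π) × 0.992436 = 608.43 W/m².
— Configuration B (ϕ=-21.1°):
Solar declination: sin δ = sin ε · sin L_s = sin 81.90° × sin 337.8° = -0.37407, so δ = -21.967°.
cos h₀ = −tan(-21.1°) tan(-21.967°) = -0.1556, h₀ = 1.7271 rad.
Bracket: h₀ sin ϕ sin δ + cos ϕ cos δ sin h₀ = 1.7271×-0.36000×-0.37407 + 0.93295×0.92740×0.98781 = 0.232580 + 0.854671 = 1.087251.
Q̄ = (S_0/π) × [bracket] = (1926/π) × 1.087251 = 666.56 W/m².
Ratio Q̄_A / Q̄_B = 608.43 / 666.56 = 0.9128.

Q̄_A / Q̄_B ≈ 0.913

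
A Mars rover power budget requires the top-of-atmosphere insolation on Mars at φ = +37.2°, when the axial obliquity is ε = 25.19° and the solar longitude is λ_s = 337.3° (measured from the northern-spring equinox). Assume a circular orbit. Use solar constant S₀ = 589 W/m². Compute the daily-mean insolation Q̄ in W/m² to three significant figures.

Q̄ ≈ 119 W/m²

Solar declination: sin δ = sin ε · sin λ_s = sin 25.19° × sin 337.3° = -0.16425, so δ = -9.454°.
cos H₀ = −tan(+37.2°) tan(-9.454°) = 0.1264, H₀ = 1.4441 rad.
Bracket: H₀ sin φ sin δ + cos φ cos δ sin H₀ = 1.4441×0.60460×-0.16425 + 0.79653×0.98642×0.99198 = -0.143407 + 0.779412 = 0.636005.
Q̄ = (S₀/π) × [bracket] = (589/π) × 0.636005 = 119.2 W/m².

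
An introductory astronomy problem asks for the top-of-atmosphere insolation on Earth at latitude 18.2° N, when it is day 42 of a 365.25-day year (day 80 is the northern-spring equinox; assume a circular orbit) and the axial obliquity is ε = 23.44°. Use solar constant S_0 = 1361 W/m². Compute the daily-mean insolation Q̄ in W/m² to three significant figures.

Solar longitude: L_s = 360° × (42 − 80)/365.25 = -37.454°, i.e. -37.454° + 360° = 322.546°.
sin δ = sin 23.44° × sin 322.546° = -0.24190, so δ = -13.999°.
cos h₀ = −tan(+18.2°) tan(-13.999°) = 0.0820, h₀ = 1.4887 rad.
Bracket: h₀ sin ϕ sin δ + cos ϕ cos δ sin h₀ = 1.4887×0.31233×-0.24190 + 0.94997×0.97030×0.99663 = -0.112475 + 0.918650 = 0.806175.
Q̄ = (S_0/π) × [bracket] = (1361/π) × 0.806175 = 349.3 W/m².

Q̄ ≈ 349 W/m²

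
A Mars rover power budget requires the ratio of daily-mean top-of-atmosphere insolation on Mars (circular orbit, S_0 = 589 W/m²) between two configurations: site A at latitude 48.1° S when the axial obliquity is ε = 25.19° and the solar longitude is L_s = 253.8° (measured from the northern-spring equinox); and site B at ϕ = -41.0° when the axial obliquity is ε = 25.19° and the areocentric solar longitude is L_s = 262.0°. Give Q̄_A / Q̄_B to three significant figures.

Q̄_A / Q̄_B ≈ 0.991

— Configuration A (ϕ=-48.1°):
Solar declination: sin δ = sin ε · sin L_s = sin 25.19° × sin 253.8° = -0.40872, so δ = -24.125°.
cos h₀ = −tan(-48.1°) tan(-24.125°) = -0.4991, h₀ = 2.0934 rad.
Bracket: h₀ sin ϕ sin δ + cos ϕ cos δ sin h₀ = 2.0934×-0.74431×-0.40872 + 0.66783×0.91266×0.86653 = 0.636842 + 0.528152 = 1.164994.
Q̄ = (S_0/π) × [bracket] = (589/π) × 1.164994 = 218.42 W/m².
— Configuration B (ϕ=-41.0°):
sin δ = sin 25.19° × sin 262.0° = -0.42148, so δ = -24.928°.
cos h₀ = −tan(-41.0°) tan(-24.928°) = -0.4040, h₀ = 1.9867 rad.
Bracket: h₀ sin ϕ sin δ + cos ϕ cos δ sin h₀ = 1.9867×-0.65606×-0.42148 + 0.75471×0.90684×0.91475 = 0.549355 + 0.626056 = 1.175411.
Q̄ = (S_0/π) × [bracket] = (589/π) × 1.175411 = 220.37 W/m².
Ratio Q̄_A / Q̄_B = 218.42 / 220.37 = 0.9912.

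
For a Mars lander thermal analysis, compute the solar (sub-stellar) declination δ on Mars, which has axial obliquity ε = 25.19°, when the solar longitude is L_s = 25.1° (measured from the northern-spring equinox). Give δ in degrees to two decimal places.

sin δ = sin ε · sin L_s = sin 25.19° × sin 25.1° = 0.180548.
δ = arcsin(0.180548) = +10.40°.

δ = +10.40°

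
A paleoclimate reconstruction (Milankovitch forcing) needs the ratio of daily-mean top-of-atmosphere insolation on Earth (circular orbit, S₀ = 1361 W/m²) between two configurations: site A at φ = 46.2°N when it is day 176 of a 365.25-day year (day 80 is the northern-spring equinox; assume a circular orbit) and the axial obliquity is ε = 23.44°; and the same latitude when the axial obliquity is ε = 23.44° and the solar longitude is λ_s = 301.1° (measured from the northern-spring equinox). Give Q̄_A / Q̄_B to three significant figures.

— Configuration A (φ=+46.2°):
Solar longitude: λ_s = 360° × (176 − 80)/365.25 = 94.620°.
sin δ = sin 23.44° × sin 94.620° = 0.39650, so δ = +23.359°.
cos H₀ = −tan(+46.2°) tan(+23.359°) = -0.4504, H₀ = 2.0380 rad.
Bracket: H₀ sin φ sin δ + cos φ cos δ sin H₀ = 2.0380×0.72176×0.39650 + 0.69214×0.91804×0.89284 = 0.583230 + 0.567321 = 1.150551.
Q̄ = (S₀/π) × [bracket] = (1361/π) × 1.150551 = 498.44 W/m².
— Configuration B (φ=+46.2°):
Solar declination: sin δ = sin ε · sin λ_s = sin 23.44° × sin 301.1° = -0.34061, so δ = -19.914°.
cos H₀ = −tan(+46.2°) tan(-19.914°) = 0.3778, H₀ = 1.1834 rad.
Bracket: H₀ sin φ sin δ + cos φ cos δ sin H₀ = 1.1834×0.72176×-0.34061 + 0.69214×0.94020×0.92590 = -0.290925 + 0.602529 = 0.311604.
Q̄ = (S₀/π) × [bracket] = (1361/π) × 0.311604 = 134.99 W/m².
Ratio Q̄_A / Q̄_B = 498.44 / 134.99 = 3.692.

Q̄_A / Q̄_B ≈ 3.69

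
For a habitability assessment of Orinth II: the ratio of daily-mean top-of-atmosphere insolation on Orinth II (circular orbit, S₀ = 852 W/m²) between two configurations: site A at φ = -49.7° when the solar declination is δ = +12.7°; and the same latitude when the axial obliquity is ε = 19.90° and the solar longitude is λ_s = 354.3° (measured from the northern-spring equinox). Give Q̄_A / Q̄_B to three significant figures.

Q̄_A / Q̄_B ≈ 0.567

— Configuration A (φ=-49.7°):
cos H₀ = −tan(-49.7°) tan(+12.700°) = 0.2657, H₀ = 1.3018 rad.
Bracket: H₀ sin φ sin δ + cos φ cos δ sin H₀ = 1.3018×-0.76267×0.21985 + 0.64679×0.97553×0.96405 = -0.218277 + 0.608280 = 0.390003.
Q̄ = (S₀/π) × [bracket] = (852/π) × 0.390003 = 105.77 W/m².
— Configuration B (φ=-49.7°):
Solar declination: sin δ = sin ε · sin λ_s = sin 19.90° × sin 354.3° = -0.03381, so δ = -1.937°.
cos H₀ = −tan(-49.7°) tan(-1.937°) = -0.0399, H₀ = 1.6107 rad.
Bracket: H₀ sin φ sin δ + cos φ cos δ sin H₀ = 1.6107×-0.76267×-0.03381 + 0.64679×0.99943×0.99920 = 0.041533 + 0.645904 = 0.687437.
Q̄ = (S₀/π) × [bracket] = (852/π) × 0.687437 = 186.43 W/m².
Ratio Q̄_A / Q̄_B = 105.77 / 186.43 = 0.5673.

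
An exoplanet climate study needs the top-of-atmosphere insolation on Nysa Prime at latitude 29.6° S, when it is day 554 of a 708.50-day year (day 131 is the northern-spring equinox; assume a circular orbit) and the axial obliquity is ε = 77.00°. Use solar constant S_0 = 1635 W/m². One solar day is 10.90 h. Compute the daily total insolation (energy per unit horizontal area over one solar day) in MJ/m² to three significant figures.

24.7 MJ/m²

Solar longitude: L_s = 360° × (554 − 131)/708.50 = 214.933°.
sin δ = sin 77.00° × sin 214.933° = -0.55794, so δ = -33.914°.
cos h₀ = −tan(-29.6°) tan(-33.914°) = -0.3819, h₀ = 1.9627 rad.
Bracket: h₀ sin ϕ sin δ + cos ϕ cos δ sin h₀ = 1.9627×-0.49394×-0.55794 + 0.86949×0.82988×0.92419 = 0.540898 + 0.666870 = 1.207768.
Q̄ = (S_0/π) × [bracket] = (1635/π) × 1.207768 = 628.57 W/m².
Daily total = Q̄ × 10.90 h × 3600 s/h = 628.57 × 10.90 × 3600 / 10⁶ = 24.67 MJ/m².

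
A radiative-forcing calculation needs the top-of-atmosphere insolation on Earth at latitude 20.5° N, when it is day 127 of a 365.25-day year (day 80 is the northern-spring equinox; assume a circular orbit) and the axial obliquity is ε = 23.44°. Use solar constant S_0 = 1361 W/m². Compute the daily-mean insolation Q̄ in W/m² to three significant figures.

Q̄ ≈ 460 W/m²

Solar longitude: L_s = 360° × (127 − 80)/365.25 = 46.324°.
sin δ = sin 23.44° × sin 46.324° = 0.28771, so δ = +16.721°.
cos h₀ = −tan(+20.5°) tan(+16.721°) = -0.1123, h₀ = 1.6834 rad.
Bracket: h₀ sin ϕ sin δ + cos ϕ cos δ sin h₀ = 1.6834×0.35021×0.28771 + 0.93667×0.95772×0.99367 = 0.169618 + 0.891389 = 1.061007.
Q̄ = (S_0/π) × [bracket] = (1361/π) × 1.061007 = 459.6 W/m².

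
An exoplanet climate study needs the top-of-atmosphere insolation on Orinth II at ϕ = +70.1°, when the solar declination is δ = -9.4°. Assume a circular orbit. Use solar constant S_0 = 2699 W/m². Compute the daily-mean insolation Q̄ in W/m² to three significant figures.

Q̄ ≈ 112 W/m²

cos h₀ = −tan(+70.1°) tan(-9.400°) = 0.4573, h₀ = 1.0958 rad.
Bracket: h₀ sin ϕ sin δ + cos ϕ cos δ sin h₀ = 1.0958×0.94029×-0.16333 + 0.34038×0.98657×0.88930 = -0.168290 + 0.298635 = 0.130345.
Q̄ = (S_0/π) × [bracket] = (2699/π) × 0.130345 = 112.0 W/m².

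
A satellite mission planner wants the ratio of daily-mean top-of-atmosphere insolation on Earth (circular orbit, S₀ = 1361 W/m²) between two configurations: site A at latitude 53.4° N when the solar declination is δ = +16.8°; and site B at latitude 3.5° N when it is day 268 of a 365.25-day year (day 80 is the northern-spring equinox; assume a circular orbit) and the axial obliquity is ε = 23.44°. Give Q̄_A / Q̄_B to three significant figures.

— Configuration A (φ=+53.4°):
cos H₀ = −tan(+53.4°) tan(+16.800°) = -0.4065, H₀ = 1.9895 rad.
Bracket: H₀ sin φ sin δ + cos φ cos δ sin H₀ = 1.9895×0.80282×0.28903 + 0.59622×0.95732×0.91364 = 0.461642 + 0.521481 = 0.983123.
Q̄ = (S₀/π) × [bracket] = (1361/π) × 0.983123 = 425.91 W/m².
— Configuration B (φ=+3.5°):
Solar longitude: λ_s = 360° × (268 − 80)/365.25 = 185.298°.
sin δ = sin 23.44° × sin 185.298° = -0.03673, so δ = -2.105°.
cos H₀ = −tan(+3.5°) tan(-2.105°) = 0.0022, H₀ = 1.5685 rad.
Bracket: H₀ sin φ sin δ + cos φ cos δ sin H₀ = 1.5685×0.06105×-0.03673 + 0.99813×0.99933×1.00000 = -0.003517 + 0.997461 = 0.993944.
Q̄ = (S₀/π) × [bracket] = (1361/π) × 0.993944 = 430.60 W/m².
Ratio Q̄_A / Q̄_B = 425.91 / 430.60 = 0.9891.

Q̄_A / Q̄_B ≈ 0.989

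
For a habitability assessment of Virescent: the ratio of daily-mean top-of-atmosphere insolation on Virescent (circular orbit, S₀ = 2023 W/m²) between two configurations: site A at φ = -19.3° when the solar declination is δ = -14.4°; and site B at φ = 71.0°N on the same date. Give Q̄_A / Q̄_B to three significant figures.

— Configuration A (φ=-19.3°):
cos H₀ = −tan(-19.3°) tan(-14.400°) = -0.0899, H₀ = 1.6608 rad.
Bracket: H₀ sin φ sin δ + cos φ cos δ sin H₀ = 1.6608×-0.33051×-0.24869 + 0.94380×0.96858×0.99595 = 0.136509 + 0.910444 = 1.046953.
Q̄ = (S₀/π) × [bracket] = (2023/π) × 1.046953 = 674.18 W/m².
— Configuration B (φ=+71.0°):
cos H₀ = −tan(+71.0°) tan(-14.400°) = 0.7457, H₀ = 0.7292 rad.
Bracket: H₀ sin φ sin δ + cos φ cos δ sin H₀ = 0.7292×0.94552×-0.24869 + 0.32557×0.96858×0.66631 = -0.171465 + 0.210115 = 0.038650.
Q̄ = (S₀/π) × [bracket] = (2023/π) × 0.038650 = 24.888 W/m².
Ratio Q̄_A / Q̄_B = 674.18 / 24.888 = 27.09.

Q̄_A / Q̄_B ≈ 27.1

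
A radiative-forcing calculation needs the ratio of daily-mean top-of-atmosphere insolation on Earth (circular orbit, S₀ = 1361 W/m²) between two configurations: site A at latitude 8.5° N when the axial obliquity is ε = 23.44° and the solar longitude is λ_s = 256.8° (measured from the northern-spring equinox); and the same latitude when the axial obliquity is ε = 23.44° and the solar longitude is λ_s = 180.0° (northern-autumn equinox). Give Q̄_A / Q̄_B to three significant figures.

— Configuration A (φ=+8.5°):
Solar declination: sin δ = sin ε · sin λ_s = sin 23.44° × sin 256.8° = -0.38728, so δ = -22.785°.
cos H₀ = −tan(+8.5°) tan(-22.785°) = 0.0628, H₀ = 1.5080 rad.
Bracket: H₀ sin φ sin δ + cos φ cos δ sin H₀ = 1.5080×0.14781×-0.38728 + 0.98902×0.92196×0.99803 = -0.086324 + 0.910041 = 0.823717.
Q̄ = (S₀/π) × [bracket] = (1361/π) × 0.823717 = 356.85 W/m².
— Configuration B (φ=+8.5°):
Solar declination: sin δ = sin ε · sin λ_s = sin 23.44° × sin 180.0° = 0.00000, so δ = +0.000°.
cos H₀ = −tan(+8.5°) tan(+0.000°) = -0.0000, H₀ = 1.5708 rad.
Bracket: H₀ sin φ sin δ + cos φ cos δ sin H₀ = 1.5708×0.14781×0.00000 + 0.98902×1.00000×1.00000 = 0.000000 + 0.989020 = 0.989020.
Q̄ = (S₀/π) × [bracket] = (1361/π) × 0.989020 = 428.46 W/m².
Ratio Q̄_A / Q̄_B = 356.85 / 428.46 = 0.8329.

Q̄_A / Q̄_B ≈ 0.833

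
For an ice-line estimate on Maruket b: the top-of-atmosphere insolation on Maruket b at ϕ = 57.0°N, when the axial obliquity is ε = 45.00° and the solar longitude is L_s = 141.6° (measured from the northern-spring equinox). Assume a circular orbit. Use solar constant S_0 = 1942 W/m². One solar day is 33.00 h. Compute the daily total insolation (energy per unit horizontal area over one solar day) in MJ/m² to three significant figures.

89.2 MJ/m²

Solar declination: sin δ = sin ε · sin L_s = sin 45.00° × sin 141.6° = 0.43922, so δ = +26.054°.
cos h₀ = −tan(+57.0°) tan(+26.054°) = -0.7528, h₀ = 2.4232 rad.
Bracket: h₀ sin ϕ sin δ + cos ϕ cos δ sin h₀ = 2.4232×0.83867×0.43922 + 0.54464×0.89838×0.65820 = 0.892611 + 0.322053 = 1.214664.
Q̄ = (S_0/π) × [bracket] = (1942/π) × 1.214664 = 750.85 W/m².
Daily total = Q̄ × 33.00 h × 3600 s/h = 750.85 × 33.00 × 3600 / 10⁶ = 89.20 MJ/m².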